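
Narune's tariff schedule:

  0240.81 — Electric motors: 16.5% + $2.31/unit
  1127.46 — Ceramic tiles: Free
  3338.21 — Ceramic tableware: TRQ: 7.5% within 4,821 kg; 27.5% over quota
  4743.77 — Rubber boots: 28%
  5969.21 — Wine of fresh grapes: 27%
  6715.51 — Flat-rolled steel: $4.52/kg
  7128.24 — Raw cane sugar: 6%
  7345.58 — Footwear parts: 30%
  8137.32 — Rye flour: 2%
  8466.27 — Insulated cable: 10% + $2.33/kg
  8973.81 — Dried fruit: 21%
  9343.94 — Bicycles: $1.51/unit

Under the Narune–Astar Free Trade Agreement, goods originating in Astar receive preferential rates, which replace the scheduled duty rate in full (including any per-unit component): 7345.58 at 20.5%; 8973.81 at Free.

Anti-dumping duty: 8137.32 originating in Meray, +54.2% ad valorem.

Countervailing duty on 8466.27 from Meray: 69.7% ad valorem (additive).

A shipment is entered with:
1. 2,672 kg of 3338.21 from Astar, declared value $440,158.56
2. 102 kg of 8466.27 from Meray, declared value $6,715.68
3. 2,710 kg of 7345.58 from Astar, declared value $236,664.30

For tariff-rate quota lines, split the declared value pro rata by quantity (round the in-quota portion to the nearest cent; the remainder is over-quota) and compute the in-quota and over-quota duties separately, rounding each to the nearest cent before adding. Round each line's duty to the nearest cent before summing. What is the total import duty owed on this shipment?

$87,118.13

Line 1 (3338.21, Astar, 2,672 kg, $440,158.56):
Code 3338.21 is under a tariff-rate quota (threshold 4,821 kg). Quantity 2,672 kg is within the quota, so the in-quota rate 7.5% applies to the full value.
Duty = $440,158.56 × 7.5% = $33,011.89.
Line 2 (8466.27, Meray, 102 kg, $6,715.68):
Base rate for 8466.27 is 10% + $2.33/kg.
Additional duty on 8466.27 from Meray: +69.7%. Applied ad valorem rate: 10% + 69.7% = 79.7%.
Duty = $6,715.68 × 79.7% + 102 × $2.33 = $5,590.06.
Line 3 (7345.58, Astar, 2,710 kg, $236,664.30):
Base rate for 7345.58 is 30%.
Origin Astar qualifies under the Narune–Astar agreement and 7345.58 is covered: preferential rate 20.5% applies instead.
Duty = $236,664.30 × 20.5% = $48,516.18.
Total = $33,011.89 + $5,590.06 + $48,516.18 = $87,118.13.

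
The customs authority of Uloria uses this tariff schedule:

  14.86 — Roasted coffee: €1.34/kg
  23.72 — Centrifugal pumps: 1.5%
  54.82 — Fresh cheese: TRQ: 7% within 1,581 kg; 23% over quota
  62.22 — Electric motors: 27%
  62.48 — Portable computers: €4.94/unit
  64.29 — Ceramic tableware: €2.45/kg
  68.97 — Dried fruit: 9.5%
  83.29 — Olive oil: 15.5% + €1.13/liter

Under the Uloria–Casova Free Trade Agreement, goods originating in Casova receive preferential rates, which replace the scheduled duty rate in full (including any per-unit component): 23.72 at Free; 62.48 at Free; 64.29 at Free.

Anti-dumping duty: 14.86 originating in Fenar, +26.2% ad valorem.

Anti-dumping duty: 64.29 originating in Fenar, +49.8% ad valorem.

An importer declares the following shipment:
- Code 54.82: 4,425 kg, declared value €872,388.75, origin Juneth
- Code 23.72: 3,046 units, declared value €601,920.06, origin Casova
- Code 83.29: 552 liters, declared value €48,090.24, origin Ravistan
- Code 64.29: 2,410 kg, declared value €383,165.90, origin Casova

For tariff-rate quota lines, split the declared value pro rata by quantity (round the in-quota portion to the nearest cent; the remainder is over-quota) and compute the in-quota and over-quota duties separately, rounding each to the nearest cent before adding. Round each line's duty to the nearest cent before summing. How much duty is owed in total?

€158,856.10

Line 1 (54.82, Juneth, 4,425 kg, €872,388.75):
Code 54.82 is under a tariff-rate quota (threshold 1,581 kg). In-quota: 1,581 kg at 7%; over-quota: 2,844 kg at 23%.
Pro-rata value split: in-quota = €872,388.75 × 1,581/4,425 = €311,694.15; over-quota = €872,388.75 − €311,694.15 = €560,694.60.
In-quota duty = €311,694.15 × 7% = €21,818.59. Over-quota duty = €560,694.60 × 23% = €128,959.76.
Line duty = €21,818.59 + €128,959.76 = €150,778.35.
Line 2 (23.72, Casova, 3,046 units, €601,920.06):
Base rate for 23.72 is 1.5%.
Origin Casova qualifies under the Uloria–Casova agreement and 23.72 is covered: preferential rate Free applies instead.
Duty = €601,920.06 × 0% = €0.00.
Line 3 (83.29, Ravistan, 552 liters, €48,090.24):
Base rate for 83.29 is 15.5% + €1.13/liter.
Duty = €48,090.24 × 15.5% + 552 × €1.13 = €8,077.75.
Line 4 (64.29, Casova, 2,410 kg, €383,165.90):
Base rate for 64.29 is €2.45/kg.
Origin Casova qualifies under the Uloria–Casova agreement and 64.29 is covered: preferential rate Free applies instead.
The additional-duty order on 64.29 targets Fenar, not Casova; it does not apply.
Duty = €383,165.90 × 0% = €0.00.
Total = €150,778.35 + €0.00 + €8,077.75 + €0.00 = €158,856.10.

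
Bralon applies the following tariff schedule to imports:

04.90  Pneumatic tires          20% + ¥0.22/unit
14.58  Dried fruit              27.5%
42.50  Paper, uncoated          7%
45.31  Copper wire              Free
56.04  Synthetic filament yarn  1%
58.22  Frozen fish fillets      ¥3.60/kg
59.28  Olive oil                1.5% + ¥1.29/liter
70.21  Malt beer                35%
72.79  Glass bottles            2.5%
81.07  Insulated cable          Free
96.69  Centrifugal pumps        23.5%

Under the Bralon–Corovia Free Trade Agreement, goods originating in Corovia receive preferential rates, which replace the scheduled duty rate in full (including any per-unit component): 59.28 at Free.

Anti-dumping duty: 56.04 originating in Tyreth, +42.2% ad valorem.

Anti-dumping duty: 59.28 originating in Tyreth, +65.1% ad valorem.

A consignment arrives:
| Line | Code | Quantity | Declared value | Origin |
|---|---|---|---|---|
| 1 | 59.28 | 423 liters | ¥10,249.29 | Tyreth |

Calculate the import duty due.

¥7,371.70

Line 1 (59.28, Tyreth, 423 liters, ¥10,249.29):
Base rate for 59.28 is 1.5% + ¥1.29/liter.
59.28 has an FTA preferential rate, but origin Tyreth is not Corovia; base rate stands.
Additional duty on 59.28 from Tyreth: +65.1%. Applied ad valorem rate: 1.5% + 65.1% = 66.6%.
Duty = ¥10,249.29 × 66.6% + 423 × ¥1.29 = ¥7,371.70.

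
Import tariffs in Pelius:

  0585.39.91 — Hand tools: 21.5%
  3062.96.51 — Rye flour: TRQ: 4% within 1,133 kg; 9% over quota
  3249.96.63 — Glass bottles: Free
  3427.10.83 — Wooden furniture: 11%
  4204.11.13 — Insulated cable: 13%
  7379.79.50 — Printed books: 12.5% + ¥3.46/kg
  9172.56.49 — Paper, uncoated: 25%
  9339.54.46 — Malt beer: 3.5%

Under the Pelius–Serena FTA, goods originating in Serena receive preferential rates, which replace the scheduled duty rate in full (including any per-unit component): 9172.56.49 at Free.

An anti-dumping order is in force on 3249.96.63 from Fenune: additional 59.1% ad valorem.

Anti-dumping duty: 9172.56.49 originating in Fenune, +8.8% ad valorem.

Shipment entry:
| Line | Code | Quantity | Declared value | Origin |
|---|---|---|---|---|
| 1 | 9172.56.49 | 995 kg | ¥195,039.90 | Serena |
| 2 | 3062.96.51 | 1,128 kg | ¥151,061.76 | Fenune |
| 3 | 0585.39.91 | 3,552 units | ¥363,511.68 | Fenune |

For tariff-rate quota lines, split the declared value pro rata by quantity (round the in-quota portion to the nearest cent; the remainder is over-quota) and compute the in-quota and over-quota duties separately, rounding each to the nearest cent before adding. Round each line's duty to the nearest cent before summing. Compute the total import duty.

Line 1 (9172.56.49, Serena, 995 kg, ¥195,039.90):
Base rate for 9172.56.49 is 25%.
Origin Serena qualifies under the Pelius–Serena agreement and 9172.56.49 is covered: preferential rate Free applies instead.
The additional-duty order on 9172.56.49 targets Fenune, not Serena; it does not apply.
Duty = ¥195,039.90 × 0% = ¥0.00.
Line 2 (3062.96.51, Fenune, 1,128 kg, ¥151,061.76):
Code 3062.96.51 is under a tariff-rate quota (threshold 1,133 kg). Quantity 1,128 kg is within the quota, so the in-quota rate 4% applies to the full value.
Duty = ¥151,061.76 × 4% = ¥6,042.47.
Line 3 (0585.39.91, Fenune, 3,552 units, ¥363,511.68):
Base rate for 0585.39.91 is 21.5%.
Duty = ¥363,511.68 × 21.5% = ¥78,155.01.
Total = ¥0.00 + ¥6,042.47 + ¥78,155.01 = ¥84,197.48.

¥84,197.48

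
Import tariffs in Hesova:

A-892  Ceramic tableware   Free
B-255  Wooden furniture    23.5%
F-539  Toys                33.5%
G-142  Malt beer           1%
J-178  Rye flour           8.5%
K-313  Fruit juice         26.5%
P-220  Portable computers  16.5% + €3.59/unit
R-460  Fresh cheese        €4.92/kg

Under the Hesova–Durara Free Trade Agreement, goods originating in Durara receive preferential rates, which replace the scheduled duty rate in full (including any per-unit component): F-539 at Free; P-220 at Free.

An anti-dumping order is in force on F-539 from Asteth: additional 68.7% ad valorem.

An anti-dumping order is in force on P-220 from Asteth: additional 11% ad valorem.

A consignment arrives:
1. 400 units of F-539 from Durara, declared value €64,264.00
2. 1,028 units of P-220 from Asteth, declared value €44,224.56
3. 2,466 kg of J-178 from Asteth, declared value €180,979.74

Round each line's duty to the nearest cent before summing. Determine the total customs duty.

€31,235.55

Line 1 (F-539, Durara, 400 units, €64,264.00):
Base rate for F-539 is 33.5%.
Origin Durara qualifies under the Hesova–Durara agreement and F-539 is covered: preferential rate Free applies instead.
The additional-duty order on F-539 targets Asteth, not Durara; it does not apply.
Duty = €64,264.00 × 0% = €0.00.
Line 2 (P-220, Asteth, 1,028 units, €44,224.56):
Base rate for P-220 is 16.5% + €3.59/unit.
P-220 has an FTA preferential rate, but origin Asteth is not Durara; base rate stands.
Additional duty on P-220 from Asteth: +11%. Applied ad valorem rate: 16.5% + 11% = 27.5%.
Duty = €44,224.56 × 27.5% + 1,028 × €3.59 = €15,852.27.
Line 3 (J-178, Asteth, 2,466 kg, €180,979.74):
Base rate for J-178 is 8.5%.
Duty = €180,979.74 × 8.5% = €15,383.28.
Total = €0.00 + €15,852.27 + €15,383.28 = €31,235.55.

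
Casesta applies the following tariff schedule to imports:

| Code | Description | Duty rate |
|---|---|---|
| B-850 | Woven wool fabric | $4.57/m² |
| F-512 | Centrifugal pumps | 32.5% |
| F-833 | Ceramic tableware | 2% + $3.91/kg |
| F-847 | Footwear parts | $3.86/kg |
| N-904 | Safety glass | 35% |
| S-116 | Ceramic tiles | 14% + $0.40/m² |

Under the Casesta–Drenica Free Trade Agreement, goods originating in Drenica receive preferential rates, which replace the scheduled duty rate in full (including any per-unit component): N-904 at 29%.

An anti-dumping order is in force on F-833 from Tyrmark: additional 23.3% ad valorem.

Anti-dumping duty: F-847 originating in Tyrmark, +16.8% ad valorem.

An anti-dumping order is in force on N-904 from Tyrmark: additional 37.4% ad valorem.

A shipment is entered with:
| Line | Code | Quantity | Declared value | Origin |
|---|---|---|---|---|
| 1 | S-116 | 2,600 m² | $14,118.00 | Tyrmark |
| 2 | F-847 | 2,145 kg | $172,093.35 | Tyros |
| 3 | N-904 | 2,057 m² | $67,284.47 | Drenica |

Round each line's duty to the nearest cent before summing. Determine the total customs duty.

$30,808.72

Line 1 (S-116, Tyrmark, 2,600 m², $14,118.00):
Base rate for S-116 is 14% + $0.40/m².
Duty = $14,118.00 × 14% + 2,600 × $0.40 = $3,016.52.
Line 2 (F-847, Tyros, 2,145 kg, $172,093.35):
Base rate for F-847 is $3.86/kg.
The additional-duty order on F-847 targets Tyrmark, not Tyros; it does not apply.
Duty = 2,145 × $3.86 = $8,279.70.
Line 3 (N-904, Drenica, 2,057 m², $67,284.47):
Base rate for N-904 is 35%.
Origin Drenica qualifies under the Casesta–Drenica agreement and N-904 is covered: preferential rate 29% applies instead.
The additional-duty order on N-904 targets Tyrmark, not Drenica; it does not apply.
Duty = $67,284.47 × 29% = $19,512.50.
Total = $3,016.52 + $8,279.70 + $19,512.50 = $30,808.72.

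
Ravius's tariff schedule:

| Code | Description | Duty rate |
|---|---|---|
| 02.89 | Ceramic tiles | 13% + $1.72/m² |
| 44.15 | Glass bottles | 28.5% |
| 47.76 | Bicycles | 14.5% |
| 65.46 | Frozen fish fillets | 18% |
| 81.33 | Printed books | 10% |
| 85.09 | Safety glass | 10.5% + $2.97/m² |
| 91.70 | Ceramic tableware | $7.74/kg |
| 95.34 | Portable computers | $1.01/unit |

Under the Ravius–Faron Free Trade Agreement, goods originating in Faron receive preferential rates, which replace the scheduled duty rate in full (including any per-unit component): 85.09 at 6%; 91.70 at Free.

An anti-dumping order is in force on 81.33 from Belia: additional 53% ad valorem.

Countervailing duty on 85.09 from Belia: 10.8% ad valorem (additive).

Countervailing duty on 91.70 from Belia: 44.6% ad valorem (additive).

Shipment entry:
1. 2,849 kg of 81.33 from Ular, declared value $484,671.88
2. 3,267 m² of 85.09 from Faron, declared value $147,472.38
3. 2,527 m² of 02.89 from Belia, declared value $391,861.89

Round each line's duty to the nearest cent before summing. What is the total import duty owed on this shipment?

Line 1 (81.33, Ular, 2,849 kg, $484,671.88):
Base rate for 81.33 is 10%.
The additional-duty order on 81.33 targets Belia, not Ular; it does not apply.
Duty = $484,671.88 × 10% = $48,467.19.
Line 2 (85.09, Faron, 3,267 m², $147,472.38):
Base rate for 85.09 is 10.5% + $2.97/m².
Origin Faron qualifies under the Ravius–Faron agreement and 85.09 is covered: preferential rate 6% applies instead.
The additional-duty order on 85.09 targets Belia, not Faron; it does not apply.
Duty = $147,472.38 × 6% = $8,848.34.
Line 3 (02.89, Belia, 2,527 m², $391,861.89):
Base rate for 02.89 is 13% + $1.72/m².
Duty = $391,861.89 × 13% + 2,527 × $1.72 = $55,288.49.
Total = $48,467.19 + $8,848.34 + $55,288.49 = $112,604.02.

$112,604.02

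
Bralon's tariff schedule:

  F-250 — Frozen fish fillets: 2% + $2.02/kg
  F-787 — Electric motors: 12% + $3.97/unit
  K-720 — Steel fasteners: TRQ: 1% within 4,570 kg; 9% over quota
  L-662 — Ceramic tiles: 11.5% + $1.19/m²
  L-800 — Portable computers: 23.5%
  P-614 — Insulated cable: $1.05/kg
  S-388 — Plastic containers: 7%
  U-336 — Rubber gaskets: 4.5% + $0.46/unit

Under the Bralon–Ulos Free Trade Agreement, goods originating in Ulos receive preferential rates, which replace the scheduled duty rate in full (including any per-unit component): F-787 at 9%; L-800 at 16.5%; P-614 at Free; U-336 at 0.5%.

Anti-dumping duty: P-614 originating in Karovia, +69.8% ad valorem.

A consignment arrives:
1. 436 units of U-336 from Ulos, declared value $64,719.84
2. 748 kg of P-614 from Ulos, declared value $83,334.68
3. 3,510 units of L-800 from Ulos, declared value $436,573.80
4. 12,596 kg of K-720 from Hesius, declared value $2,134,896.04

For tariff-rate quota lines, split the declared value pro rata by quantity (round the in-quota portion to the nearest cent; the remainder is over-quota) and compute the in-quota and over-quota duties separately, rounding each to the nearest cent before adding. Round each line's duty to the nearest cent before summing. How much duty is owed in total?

Line 1 (U-336, Ulos, 436 units, $64,719.84):
Base rate for U-336 is 4.5% + $0.46/unit.
Origin Ulos qualifies under the Bralon–Ulos agreement and U-336 is covered: preferential rate 0.5% applies instead.
Duty = $64,719.84 × 0.5% = $323.60.
Line 2 (P-614, Ulos, 748 kg, $83,334.68):
Base rate for P-614 is $1.05/kg.
Origin Ulos qualifies under the Bralon–Ulos agreement and P-614 is covered: preferential rate Free applies instead.
The additional-duty order on P-614 targets Karovia, not Ulos; it does not apply.
Duty = $83,334.68 × 0% = $0.00.
Line 3 (L-800, Ulos, 3,510 units, $436,573.80):
Base rate for L-800 is 23.5%.
Origin Ulos qualifies under the Bralon–Ulos agreement and L-800 is covered: preferential rate 16.5% applies instead.
Duty = $436,573.80 × 16.5% = $72,034.68.
Line 4 (K-720, Hesius, 12,596 kg, $2,134,896.04):
Code K-720 is under a tariff-rate quota (threshold 4,570 kg). In-quota: 4,570 kg at 1%; over-quota: 8,026 kg at 9%.
Pro-rata value split: in-quota = $2,134,896.04 × 4,570/12,596 = $774,569.30; over-quota = $2,134,896.04 − $774,569.30 = $1,360,326.74.
In-quota duty = $774,569.30 × 1% = $7,745.69. Over-quota duty = $1,360,326.74 × 9% = $122,429.41.
Line duty = $7,745.69 + $122,429.41 = $130,175.10.
Total = $323.60 + $0.00 + $72,034.68 + $130,175.10 = $202,533.38.

$202,533.38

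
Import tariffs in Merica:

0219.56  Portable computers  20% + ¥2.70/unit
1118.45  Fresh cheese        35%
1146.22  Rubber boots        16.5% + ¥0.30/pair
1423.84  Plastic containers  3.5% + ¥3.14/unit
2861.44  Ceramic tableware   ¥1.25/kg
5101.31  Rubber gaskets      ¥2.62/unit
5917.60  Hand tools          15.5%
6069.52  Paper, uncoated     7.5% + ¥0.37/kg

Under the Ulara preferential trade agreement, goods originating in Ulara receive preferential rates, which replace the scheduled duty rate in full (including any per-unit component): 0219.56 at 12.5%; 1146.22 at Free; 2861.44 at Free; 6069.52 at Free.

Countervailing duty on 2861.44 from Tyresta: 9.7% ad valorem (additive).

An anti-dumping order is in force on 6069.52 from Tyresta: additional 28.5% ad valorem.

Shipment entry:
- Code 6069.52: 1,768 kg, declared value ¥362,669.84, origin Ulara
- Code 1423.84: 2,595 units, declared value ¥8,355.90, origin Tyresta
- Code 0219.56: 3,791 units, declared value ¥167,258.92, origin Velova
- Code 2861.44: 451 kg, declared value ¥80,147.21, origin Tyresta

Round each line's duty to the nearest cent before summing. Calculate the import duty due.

¥60,466.27

Line 1 (6069.52, Ulara, 1,768 kg, ¥362,669.84):
Base rate for 6069.52 is 7.5% + ¥0.37/kg.
Origin Ulara qualifies under the Merica–Ulara agreement and 6069.52 is covered: preferential rate Free applies instead.
The additional-duty order on 6069.52 targets Tyresta, not Ulara; it does not apply.
Duty = ¥362,669.84 × 0% = ¥0.00.
Line 2 (1423.84, Tyresta, 2,595 units, ¥8,355.90):
Base rate for 1423.84 is 3.5% + ¥3.14/unit.
Duty = ¥8,355.90 × 3.5% + 2,595 × ¥3.14 = ¥8,440.76.
Line 3 (0219.56, Velova, 3,791 units, ¥167,258.92):
Base rate for 0219.56 is 20% + ¥2.70/unit.
0219.56 has an FTA preferential rate, but origin Velova is not Ulara; base rate stands.
Duty = ¥167,258.92 × 20% + 3,791 × ¥2.70 = ¥43,687.48.
Line 4 (2861.44, Tyresta, 451 kg, ¥80,147.21):
Base rate for 2861.44 is ¥1.25/kg.
2861.44 has an FTA preferential rate, but origin Tyresta is not Ulara; base rate stands.
Additional duty on 2861.44 from Tyresta: +9.7% ad valorem. Applied ad valorem rate = 9.7%.
Duty = ¥80,147.21 × 9.7% + 451 × ¥1.25 = ¥8,338.03.
Total = ¥0.00 + ¥8,440.76 + ¥43,687.48 + ¥8,338.03 = ¥60,466.27.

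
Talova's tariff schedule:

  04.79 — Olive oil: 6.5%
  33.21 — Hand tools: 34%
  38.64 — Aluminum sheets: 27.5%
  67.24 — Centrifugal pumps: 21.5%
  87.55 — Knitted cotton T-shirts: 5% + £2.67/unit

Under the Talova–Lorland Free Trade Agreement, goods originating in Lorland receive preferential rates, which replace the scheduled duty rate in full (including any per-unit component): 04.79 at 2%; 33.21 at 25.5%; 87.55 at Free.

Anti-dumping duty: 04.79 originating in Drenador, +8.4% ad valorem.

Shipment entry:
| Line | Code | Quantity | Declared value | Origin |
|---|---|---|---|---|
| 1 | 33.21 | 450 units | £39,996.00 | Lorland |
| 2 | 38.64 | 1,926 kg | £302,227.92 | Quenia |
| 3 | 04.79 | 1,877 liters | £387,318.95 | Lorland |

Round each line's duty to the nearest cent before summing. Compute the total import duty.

£101,058.04

Line 1 (33.21, Lorland, 450 units, £39,996.00):
Base rate for 33.21 is 34%.
Origin Lorland qualifies under the Talova–Lorland agreement and 33.21 is covered: preferential rate 25.5% applies instead.
Duty = £39,996.00 × 25.5% = £10,198.98.
Line 2 (38.64, Quenia, 1,926 kg, £302,227.92):
Base rate for 38.64 is 27.5%.
Duty = £302,227.92 × 27.5% = £83,112.68.
Line 3 (04.79, Lorland, 1,877 liters, £387,318.95):
Base rate for 04.79 is 6.5%.
Origin Lorland qualifies under the Talova–Lorland agreement and 04.79 is covered: preferential rate 2% applies instead.
The additional-duty order on 04.79 targets Drenador, not Lorland; it does not apply.
Duty = £387,318.95 × 2% = £7,746.38.
Total = £10,198.98 + £83,112.68 + £7,746.38 = £101,058.04.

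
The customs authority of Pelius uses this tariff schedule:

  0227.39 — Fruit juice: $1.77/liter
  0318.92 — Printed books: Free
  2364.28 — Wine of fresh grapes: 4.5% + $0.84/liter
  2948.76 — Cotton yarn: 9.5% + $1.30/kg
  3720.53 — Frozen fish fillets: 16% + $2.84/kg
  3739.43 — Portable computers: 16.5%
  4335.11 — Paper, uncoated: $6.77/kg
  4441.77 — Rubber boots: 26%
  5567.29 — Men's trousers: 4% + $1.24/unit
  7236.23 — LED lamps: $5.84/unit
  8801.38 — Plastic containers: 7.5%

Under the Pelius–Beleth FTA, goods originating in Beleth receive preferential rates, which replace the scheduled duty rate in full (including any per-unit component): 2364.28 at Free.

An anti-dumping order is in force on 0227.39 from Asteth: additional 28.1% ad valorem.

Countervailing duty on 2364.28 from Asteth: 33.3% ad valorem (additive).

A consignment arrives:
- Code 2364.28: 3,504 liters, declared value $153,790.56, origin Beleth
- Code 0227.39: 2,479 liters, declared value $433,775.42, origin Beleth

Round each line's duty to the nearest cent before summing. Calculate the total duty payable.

$4,387.83

Line 1 (2364.28, Beleth, 3,504 liters, $153,790.56):
Base rate for 2364.28 is 4.5% + $0.84/liter.
Origin Beleth qualifies under the Pelius–Beleth agreement and 2364.28 is covered: preferential rate Free applies instead.
The additional-duty order on 2364.28 targets Asteth, not Beleth; it does not apply.
Duty = $153,790.56 × 0% = $0.00.
Line 2 (0227.39, Beleth, 2,479 liters, $433,775.42):
Base rate for 0227.39 is $1.77/liter.
Origin Beleth is the FTA partner but 0227.39 is not on the preference list; base rate stands.
The additional-duty order on 0227.39 targets Asteth, not Beleth; it does not apply.
Duty = 2,479 × $1.77 = $4,387.83.
Total = $0.00 + $4,387.83 = $4,387.83.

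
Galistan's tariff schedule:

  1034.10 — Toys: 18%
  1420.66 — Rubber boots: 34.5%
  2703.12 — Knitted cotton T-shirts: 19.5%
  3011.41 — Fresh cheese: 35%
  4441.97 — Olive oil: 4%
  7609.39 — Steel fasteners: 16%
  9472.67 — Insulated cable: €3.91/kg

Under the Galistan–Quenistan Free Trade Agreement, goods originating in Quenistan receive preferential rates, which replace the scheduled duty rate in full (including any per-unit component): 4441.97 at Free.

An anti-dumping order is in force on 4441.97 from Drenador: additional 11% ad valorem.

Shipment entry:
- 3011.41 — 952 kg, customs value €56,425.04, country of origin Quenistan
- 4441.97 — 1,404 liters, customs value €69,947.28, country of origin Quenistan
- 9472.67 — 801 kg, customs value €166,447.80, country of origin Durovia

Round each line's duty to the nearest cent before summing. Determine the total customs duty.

€22,880.67

Line 1 (3011.41, Quenistan, 952 kg, €56,425.04):
Base rate for 3011.41 is 35%.
Origin Quenistan is the FTA partner but 3011.41 is not on the preference list; base rate stands.
Duty = €56,425.04 × 35% = €19,748.76.
Line 2 (4441.97, Quenistan, 1,404 liters, €69,947.28):
Base rate for 4441.97 is 4%.
Origin Quenistan qualifies under the Galistan–Quenistan agreement and 4441.97 is covered: preferential rate Free applies instead.
The additional-duty order on 4441.97 targets Drenador, not Quenistan; it does not apply.
Duty = €69,947.28 × 0% = €0.00.
Line 3 (9472.67, Durovia, 801 kg, €166,447.80):
Base rate for 9472.67 is €3.91/kg.
Duty = 801 × €3.91 = €3,131.91.
Total = €19,748.76 + €0.00 + €3,131.91 = €22,880.67.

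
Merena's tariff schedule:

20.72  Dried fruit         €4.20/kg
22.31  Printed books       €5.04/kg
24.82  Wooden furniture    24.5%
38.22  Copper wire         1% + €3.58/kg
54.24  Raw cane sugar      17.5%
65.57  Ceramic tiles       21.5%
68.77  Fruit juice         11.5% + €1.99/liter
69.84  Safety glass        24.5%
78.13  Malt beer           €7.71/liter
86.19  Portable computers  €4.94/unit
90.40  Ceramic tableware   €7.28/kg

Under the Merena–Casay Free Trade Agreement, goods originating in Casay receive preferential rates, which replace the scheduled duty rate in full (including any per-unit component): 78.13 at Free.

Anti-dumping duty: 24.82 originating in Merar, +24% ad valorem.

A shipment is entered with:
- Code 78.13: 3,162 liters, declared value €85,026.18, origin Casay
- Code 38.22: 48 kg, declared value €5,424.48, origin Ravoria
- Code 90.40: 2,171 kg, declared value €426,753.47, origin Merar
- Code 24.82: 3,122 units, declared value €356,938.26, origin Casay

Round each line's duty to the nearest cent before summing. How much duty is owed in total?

Line 1 (78.13, Casay, 3,162 liters, €85,026.18):
Base rate for 78.13 is €7.71/liter.
Origin Casay qualifies under the Merena–Casay agreement and 78.13 is covered: preferential rate Free applies instead.
Duty = €85,026.18 × 0% = €0.00.
Line 2 (38.22, Ravoria, 48 kg, €5,424.48):
Base rate for 38.22 is 1% + €3.58/kg.
Duty = €5,424.48 × 1% + 48 × €3.58 = €226.08.
Line 3 (90.40, Merar, 2,171 kg, €426,753.47):
Base rate for 90.40 is €7.28/kg.
Duty = 2,171 × €7.28 = €15,804.88.
Line 4 (24.82, Casay, 3,122 units, €356,938.26):
Base rate for 24.82 is 24.5%.
Origin Casay is the FTA partner but 24.82 is not on the preference list; base rate stands.
The additional-duty order on 24.82 targets Merar, not Casay; it does not apply.
Duty = €356,938.26 × 24.5% = €87,449.87.
Total = €0.00 + €226.08 + €15,804.88 + €87,449.87 = €103,480.83.

€103,480.83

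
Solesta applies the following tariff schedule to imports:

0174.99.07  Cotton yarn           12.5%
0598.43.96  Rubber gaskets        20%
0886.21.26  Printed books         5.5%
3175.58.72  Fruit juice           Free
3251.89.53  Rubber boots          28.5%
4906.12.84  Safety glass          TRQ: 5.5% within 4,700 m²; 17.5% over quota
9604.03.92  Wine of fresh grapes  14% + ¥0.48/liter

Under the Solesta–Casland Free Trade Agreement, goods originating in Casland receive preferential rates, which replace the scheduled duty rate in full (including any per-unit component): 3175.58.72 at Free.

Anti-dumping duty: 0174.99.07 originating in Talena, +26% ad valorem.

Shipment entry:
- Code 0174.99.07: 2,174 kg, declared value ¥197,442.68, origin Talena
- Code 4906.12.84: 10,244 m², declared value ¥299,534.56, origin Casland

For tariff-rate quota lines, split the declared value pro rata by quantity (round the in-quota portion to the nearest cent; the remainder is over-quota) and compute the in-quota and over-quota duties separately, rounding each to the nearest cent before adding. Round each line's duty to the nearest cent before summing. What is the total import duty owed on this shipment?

Line 1 (0174.99.07, Talena, 2,174 kg, ¥197,442.68):
Base rate for 0174.99.07 is 12.5%.
Additional duty on 0174.99.07 from Talena: +26%. Applied ad valorem rate: 12.5% + 26% = 38.5%.
Duty = ¥197,442.68 × 38.5% = ¥76,015.43.
Line 2 (4906.12.84, Casland, 10,244 m², ¥299,534.56):
Code 4906.12.84 is under a tariff-rate quota (threshold 4,700 m²). In-quota: 4,700 m² at 5.5%; over-quota: 5,544 m² at 17.5%.
Pro-rata value split: in-quota = ¥299,534.56 × 4,700/10,244 = ¥137,428.00; over-quota = ¥299,534.56 − ¥137,428.00 = ¥162,106.56.
In-quota duty = ¥137,428.00 × 5.5% = ¥7,558.54. Over-quota duty = ¥162,106.56 × 17.5% = ¥28,368.65.
Line duty = ¥7,558.54 + ¥28,368.65 = ¥35,927.19.
Total = ¥76,015.43 + ¥35,927.19 = ¥111,942.62.

¥111,942.62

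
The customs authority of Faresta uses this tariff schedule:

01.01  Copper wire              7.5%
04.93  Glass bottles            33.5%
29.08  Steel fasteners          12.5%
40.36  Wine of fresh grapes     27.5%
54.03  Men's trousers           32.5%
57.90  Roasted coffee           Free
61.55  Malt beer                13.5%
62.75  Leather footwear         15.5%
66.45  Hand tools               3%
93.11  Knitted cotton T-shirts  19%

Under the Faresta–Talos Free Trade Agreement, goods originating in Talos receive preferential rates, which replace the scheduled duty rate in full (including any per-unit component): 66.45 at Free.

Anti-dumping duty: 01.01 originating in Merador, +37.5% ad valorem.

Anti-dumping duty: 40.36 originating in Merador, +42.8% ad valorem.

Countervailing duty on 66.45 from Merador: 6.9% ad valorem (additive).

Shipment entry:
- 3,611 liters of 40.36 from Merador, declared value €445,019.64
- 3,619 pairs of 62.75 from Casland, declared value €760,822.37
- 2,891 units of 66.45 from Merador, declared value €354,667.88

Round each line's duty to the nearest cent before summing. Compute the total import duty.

Line 1 (40.36, Merador, 3,611 liters, €445,019.64):
Base rate for 40.36 is 27.5%.
Additional duty on 40.36 from Merador: +42.8%. Applied ad valorem rate: 27.5% + 42.8% = 70.3%.
Duty = €445,019.64 × 70.3% = €312,848.81.
Line 2 (62.75, Casland, 3,619 pairs, €760,822.37):
Base rate for 62.75 is 15.5%.
Duty = €760,822.37 × 15.5% = €117,927.47.
Line 3 (66.45, Merador, 2,891 units, €354,667.88):
Base rate for 66.45 is 3%.
66.45 has an FTA preferential rate, but origin Merador is not Talos; base rate stands.
Additional duty on 66.45 from Merador: +6.9%. Applied ad valorem rate: 3% + 6.9% = 9.9%.
Duty = €354,667.88 × 9.9% = €35,112.12.
Total = €312,848.81 + €117,927.47 + €35,112.12 = €465,888.40.

€465,888.40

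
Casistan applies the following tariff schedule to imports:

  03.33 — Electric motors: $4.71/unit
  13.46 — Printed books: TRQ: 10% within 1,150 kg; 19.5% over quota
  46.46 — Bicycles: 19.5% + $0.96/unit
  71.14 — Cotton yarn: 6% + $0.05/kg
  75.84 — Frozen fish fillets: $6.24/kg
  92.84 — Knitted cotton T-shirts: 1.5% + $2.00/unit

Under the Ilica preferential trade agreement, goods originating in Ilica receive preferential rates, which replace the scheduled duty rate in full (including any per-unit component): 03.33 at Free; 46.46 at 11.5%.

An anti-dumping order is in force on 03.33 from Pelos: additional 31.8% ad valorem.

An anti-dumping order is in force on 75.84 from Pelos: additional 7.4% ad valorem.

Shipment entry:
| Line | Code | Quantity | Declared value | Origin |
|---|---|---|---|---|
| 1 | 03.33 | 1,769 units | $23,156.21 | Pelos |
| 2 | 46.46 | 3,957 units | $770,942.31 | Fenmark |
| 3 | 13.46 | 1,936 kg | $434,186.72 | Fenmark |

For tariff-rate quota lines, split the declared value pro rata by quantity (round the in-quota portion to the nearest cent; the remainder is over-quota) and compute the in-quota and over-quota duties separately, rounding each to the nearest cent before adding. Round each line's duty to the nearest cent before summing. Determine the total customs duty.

$229,993.04

Line 1 (03.33, Pelos, 1,769 units, $23,156.21):
Base rate for 03.33 is $4.71/unit.
03.33 has an FTA preferential rate, but origin Pelos is not Ilica; base rate stands.
Additional duty on 03.33 from Pelos: +31.8% ad valorem. Applied ad valorem rate = 31.8%.
Duty = $23,156.21 × 31.8% + 1,769 × $4.71 = $15,695.66.
Line 2 (46.46, Fenmark, 3,957 units, $770,942.31):
Base rate for 46.46 is 19.5% + $0.96/unit.
46.46 has an FTA preferential rate, but origin Fenmark is not Ilica; base rate stands.
Duty = $770,942.31 × 19.5% + 3,957 × $0.96 = $154,132.47.
Line 3 (13.46, Fenmark, 1,936 kg, $434,186.72):
Code 13.46 is under a tariff-rate quota (threshold 1,150 kg). In-quota: 1,150 kg at 10%; over-quota: 786 kg at 19.5%.
Pro-rata value split: in-quota = $434,186.72 × 1,150/1,936 = $257,910.50; over-quota = $434,186.72 − $257,910.50 = $176,276.22.
In-quota duty = $257,910.50 × 10% = $25,791.05. Over-quota duty = $176,276.22 × 19.5% = $34,373.86.
Line duty = $25,791.05 + $34,373.86 = $60,164.91.
Total = $15,695.66 + $154,132.47 + $60,164.91 = $229,993.04.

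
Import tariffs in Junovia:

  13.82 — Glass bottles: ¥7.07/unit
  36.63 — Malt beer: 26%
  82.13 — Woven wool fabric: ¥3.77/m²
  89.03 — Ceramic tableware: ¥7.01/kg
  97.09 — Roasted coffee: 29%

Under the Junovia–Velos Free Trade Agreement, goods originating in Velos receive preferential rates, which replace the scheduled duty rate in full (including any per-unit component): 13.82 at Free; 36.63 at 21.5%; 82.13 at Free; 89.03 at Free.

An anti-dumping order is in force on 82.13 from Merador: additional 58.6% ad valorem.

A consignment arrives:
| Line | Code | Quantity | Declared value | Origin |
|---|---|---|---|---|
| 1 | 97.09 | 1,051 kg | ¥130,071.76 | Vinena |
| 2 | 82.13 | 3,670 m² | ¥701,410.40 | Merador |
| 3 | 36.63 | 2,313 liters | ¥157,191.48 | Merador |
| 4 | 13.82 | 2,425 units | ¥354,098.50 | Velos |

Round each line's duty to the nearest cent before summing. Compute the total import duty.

¥503,452.98

Line 1 (97.09, Vinena, 1,051 kg, ¥130,071.76):
Base rate for 97.09 is 29%.
Duty = ¥130,071.76 × 29% = ¥37,720.81.
Line 2 (82.13, Merador, 3,670 m², ¥701,410.40):
Base rate for 82.13 is ¥3.77/m².
82.13 has an FTA preferential rate, but origin Merador is not Velos; base rate stands.
Additional duty on 82.13 from Merador: +58.6% ad valorem. Applied ad valorem rate = 58.6%.
Duty = ¥701,410.40 × 58.6% + 3,670 × ¥3.77 = ¥424,862.39.
Line 3 (36.63, Merador, 2,313 liters, ¥157,191.48):
Base rate for 36.63 is 26%.
36.63 has an FTA preferential rate, but origin Merador is not Velos; base rate stands.
Duty = ¥157,191.48 × 26% = ¥40,869.78.
Line 4 (13.82, Velos, 2,425 units, ¥354,098.50):
Base rate for 13.82 is ¥7.07/unit.
Origin Velos qualifies under the Junovia–Velos agreement and 13.82 is covered: preferential rate Free applies instead.
Duty = ¥354,098.50 × 0% = ¥0.00.
Total = ¥37,720.81 + ¥424,862.39 + ¥40,869.78 + ¥0.00 = ¥503,452.98.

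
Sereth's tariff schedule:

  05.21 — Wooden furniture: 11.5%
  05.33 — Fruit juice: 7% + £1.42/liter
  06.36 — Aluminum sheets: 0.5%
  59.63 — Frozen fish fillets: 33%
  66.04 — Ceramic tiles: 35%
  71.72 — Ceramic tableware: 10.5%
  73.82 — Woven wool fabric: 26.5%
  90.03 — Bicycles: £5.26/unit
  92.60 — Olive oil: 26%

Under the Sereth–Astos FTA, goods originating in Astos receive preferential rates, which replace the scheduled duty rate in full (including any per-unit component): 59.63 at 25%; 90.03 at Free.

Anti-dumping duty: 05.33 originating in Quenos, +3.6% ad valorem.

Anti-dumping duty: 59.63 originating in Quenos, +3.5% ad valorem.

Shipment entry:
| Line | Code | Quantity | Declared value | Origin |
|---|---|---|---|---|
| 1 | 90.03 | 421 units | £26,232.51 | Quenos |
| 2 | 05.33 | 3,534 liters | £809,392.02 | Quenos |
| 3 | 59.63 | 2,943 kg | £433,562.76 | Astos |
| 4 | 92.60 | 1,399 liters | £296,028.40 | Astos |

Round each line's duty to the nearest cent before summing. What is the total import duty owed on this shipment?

Line 1 (90.03, Quenos, 421 units, £26,232.51):
Base rate for 90.03 is £5.26/unit.
90.03 has an FTA preferential rate, but origin Quenos is not Astos; base rate stands.
Duty = 421 × £5.26 = £2,214.46.
Line 2 (05.33, Quenos, 3,534 liters, £809,392.02):
Base rate for 05.33 is 7% + £1.42/liter.
Additional duty on 05.33 from Quenos: +3.6%. Applied ad valorem rate: 7% + 3.6% = 10.6%.
Duty = £809,392.02 × 10.6% + 3,534 × £1.42 = £90,813.83.
Line 3 (59.63, Astos, 2,943 kg, £433,562.76):
Base rate for 59.63 is 33%.
Origin Astos qualifies under the Sereth–Astos agreement and 59.63 is covered: preferential rate 25% applies instead.
The additional-duty order on 59.63 targets Quenos, not Astos; it does not apply.
Duty = £433,562.76 × 25% = £108,390.69.
Line 4 (92.60, Astos, 1,399 liters, £296,028.40):
Base rate for 92.60 is 26%.
Origin Astos is the FTA partner but 92.60 is not on the preference list; base rate stands.
Duty = £296,028.40 × 26% = £76,967.38.
Total = £2,214.46 + £90,813.83 + £108,390.69 + £76,967.38 = £278,386.36.

£278,386.36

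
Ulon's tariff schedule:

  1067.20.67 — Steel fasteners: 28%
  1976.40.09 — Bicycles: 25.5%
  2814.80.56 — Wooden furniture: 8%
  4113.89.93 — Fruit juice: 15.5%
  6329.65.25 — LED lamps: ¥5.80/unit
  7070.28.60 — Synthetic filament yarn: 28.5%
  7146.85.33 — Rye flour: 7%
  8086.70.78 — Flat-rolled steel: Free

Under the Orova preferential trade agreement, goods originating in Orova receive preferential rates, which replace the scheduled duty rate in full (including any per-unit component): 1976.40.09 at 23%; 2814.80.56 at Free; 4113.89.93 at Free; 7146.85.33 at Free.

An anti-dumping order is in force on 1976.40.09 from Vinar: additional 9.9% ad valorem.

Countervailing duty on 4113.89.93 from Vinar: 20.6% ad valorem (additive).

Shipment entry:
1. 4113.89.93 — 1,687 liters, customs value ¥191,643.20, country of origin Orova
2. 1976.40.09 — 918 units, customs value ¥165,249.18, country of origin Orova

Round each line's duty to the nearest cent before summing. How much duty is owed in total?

Line 1 (4113.89.93, Orova, 1,687 liters, ¥191,643.20):
Base rate for 4113.89.93 is 15.5%.
Origin Orova qualifies under the Ulon–Orova agreement and 4113.89.93 is covered: preferential rate Free applies instead.
The additional-duty order on 4113.89.93 targets Vinar, not Orova; it does not apply.
Duty = ¥191,643.20 × 0% = ¥0.00.
Line 2 (1976.40.09, Orova, 918 units, ¥165,249.18):
Base rate for 1976.40.09 is 25.5%.
Origin Orova qualifies under the Ulon–Orova agreement and 1976.40.09 is covered: preferential rate 23% applies instead.
The additional-duty order on 1976.40.09 targets Vinar, not Orova; it does not apply.
Duty = ¥165,249.18 × 23% = ¥38,007.31.
Total = ¥0.00 + ¥38,007.31 = ¥38,007.31.

¥38,007.31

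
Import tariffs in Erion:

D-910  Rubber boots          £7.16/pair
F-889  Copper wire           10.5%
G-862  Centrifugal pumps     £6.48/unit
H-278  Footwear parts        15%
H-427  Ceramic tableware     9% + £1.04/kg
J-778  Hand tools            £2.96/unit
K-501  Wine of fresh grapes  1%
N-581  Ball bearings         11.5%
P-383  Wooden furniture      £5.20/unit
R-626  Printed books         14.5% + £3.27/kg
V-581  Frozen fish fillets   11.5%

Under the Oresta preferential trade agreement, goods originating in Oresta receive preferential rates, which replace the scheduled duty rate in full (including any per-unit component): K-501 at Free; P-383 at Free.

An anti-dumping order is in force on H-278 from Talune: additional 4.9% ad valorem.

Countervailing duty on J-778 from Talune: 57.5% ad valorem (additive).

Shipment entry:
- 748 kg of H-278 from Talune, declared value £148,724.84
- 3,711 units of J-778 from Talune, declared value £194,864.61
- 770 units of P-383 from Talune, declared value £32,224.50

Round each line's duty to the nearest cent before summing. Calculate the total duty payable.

£156,631.95

Line 1 (H-278, Talune, 748 kg, £148,724.84):
Base rate for H-278 is 15%.
Additional duty on H-278 from Talune: +4.9%. Applied ad valorem rate: 15% + 4.9% = 19.9%.
Duty = £148,724.84 × 19.9% = £29,596.24.
Line 2 (J-778, Talune, 3,711 units, £194,864.61):
Base rate for J-778 is £2.96/unit.
Additional duty on J-778 from Talune: +57.5% ad valorem. Applied ad valorem rate = 57.5%.
Duty = £194,864.61 × 57.5% + 3,711 × £2.96 = £123,031.71.
Line 3 (P-383, Talune, 770 units, £32,224.50):
Base rate for P-383 is £5.20/unit.
P-383 has an FTA preferential rate, but origin Talune is not Oresta; base rate stands.
Duty = 770 × £5.20 = £4,004.00.
Total = £29,596.24 + £123,031.71 + £4,004.00 = £156,631.95.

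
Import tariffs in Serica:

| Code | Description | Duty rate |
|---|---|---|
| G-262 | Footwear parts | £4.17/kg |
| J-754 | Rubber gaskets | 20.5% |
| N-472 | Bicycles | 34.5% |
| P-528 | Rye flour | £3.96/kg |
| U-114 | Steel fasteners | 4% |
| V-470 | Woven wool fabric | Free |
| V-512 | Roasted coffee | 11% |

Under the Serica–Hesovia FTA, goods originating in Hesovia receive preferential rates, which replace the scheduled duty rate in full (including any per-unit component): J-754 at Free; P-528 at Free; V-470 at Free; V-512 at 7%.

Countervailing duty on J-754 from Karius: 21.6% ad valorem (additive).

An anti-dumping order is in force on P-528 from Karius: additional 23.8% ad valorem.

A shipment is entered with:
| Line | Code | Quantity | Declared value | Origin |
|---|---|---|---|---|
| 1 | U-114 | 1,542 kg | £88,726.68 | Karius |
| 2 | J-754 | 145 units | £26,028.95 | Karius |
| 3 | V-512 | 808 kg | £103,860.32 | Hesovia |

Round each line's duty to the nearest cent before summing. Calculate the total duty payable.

Line 1 (U-114, Karius, 1,542 kg, £88,726.68):
Base rate for U-114 is 4%.
Duty = £88,726.68 × 4% = £3,549.07.
Line 2 (J-754, Karius, 145 units, £26,028.95):
Base rate for J-754 is 20.5%.
J-754 has an FTA preferential rate, but origin Karius is not Hesovia; base rate stands.
Additional duty on J-754 from Karius: +21.6%. Applied ad valorem rate: 20.5% + 21.6% = 42.1%.
Duty = £26,028.95 × 42.1% = £10,958.19.
Line 3 (V-512, Hesovia, 808 kg, £103,860.32):
Base rate for V-512 is 11%.
Origin Hesovia qualifies under the Serica–Hesovia agreement and V-512 is covered: preferential rate 7% applies instead.
Duty = £103,860.32 × 7% = £7,270.22.
Total = £3,549.07 + £10,958.19 + £7,270.22 = £21,777.48.

£21,777.48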